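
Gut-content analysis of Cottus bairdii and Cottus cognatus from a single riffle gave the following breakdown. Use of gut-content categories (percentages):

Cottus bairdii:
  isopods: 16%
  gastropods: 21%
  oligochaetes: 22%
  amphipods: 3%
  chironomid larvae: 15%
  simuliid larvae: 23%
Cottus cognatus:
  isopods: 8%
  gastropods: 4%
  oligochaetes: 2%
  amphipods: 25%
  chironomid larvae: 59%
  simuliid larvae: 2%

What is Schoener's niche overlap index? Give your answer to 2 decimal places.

Convert percentages to proportions (divide by 100).
Σ|p₁ᵢ − p₂ᵢ| = 0.08 + 0.17 + 0.20 + 0.22 + 0.44 + 0.21 = 1.32
D = 1 − ½ × 1.32 = 1 − 0.660 = 0.3400

0.34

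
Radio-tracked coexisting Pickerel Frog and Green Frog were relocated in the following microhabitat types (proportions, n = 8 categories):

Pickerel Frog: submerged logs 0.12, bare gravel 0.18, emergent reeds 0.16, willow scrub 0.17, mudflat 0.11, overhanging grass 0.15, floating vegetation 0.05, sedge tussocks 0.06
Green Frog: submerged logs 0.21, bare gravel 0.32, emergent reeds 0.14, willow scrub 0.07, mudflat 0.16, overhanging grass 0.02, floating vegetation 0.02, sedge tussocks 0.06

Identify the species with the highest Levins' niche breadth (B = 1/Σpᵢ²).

Σp_Pickᵢ² = 0.12² + 0.18² + 0.16² + 0.17² + 0.11² + 0.15² + 0.05² + 0.06² = 0.0144 + 0.0324 + 0.0256 + 0.0289 + 0.0121 + 0.0225 + 0.0025 + 0.0036 = 0.1420
B_Pick = 1 / 0.1420 = 7.0423
Σp_Greeᵢ² = 0.21² + 0.32² + 0.14² + 0.07² + 0.16² + 0.02² + 0.02² + 0.06² = 0.0441 + 0.1024 + 0.0196 + 0.0049 + 0.0256 + 0.0004 + 0.0004 + 0.0036 = 0.2010
B_Gree = 1 / 0.2010 = 4.9751
Highest B → broadest niche (most generalist): Pickerel Frog (B = 7.04).

Pickerel Frog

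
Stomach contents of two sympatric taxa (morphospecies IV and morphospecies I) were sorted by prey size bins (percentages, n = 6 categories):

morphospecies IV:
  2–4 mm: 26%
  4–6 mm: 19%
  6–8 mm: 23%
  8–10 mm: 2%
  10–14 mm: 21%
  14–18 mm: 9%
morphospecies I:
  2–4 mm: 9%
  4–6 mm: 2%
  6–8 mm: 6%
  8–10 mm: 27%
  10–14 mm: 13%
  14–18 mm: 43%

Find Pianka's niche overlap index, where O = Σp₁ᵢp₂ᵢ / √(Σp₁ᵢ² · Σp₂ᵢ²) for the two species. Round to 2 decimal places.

0.46

Convert percentages to proportions (divide by 100).
Σ p₁ᵢp₂ᵢ = 0.0234 + 0.0038 + 0.0138 + 0.0054 + 0.0273 + 0.0387 = 0.1124
Σp_1ᵢ² = 0.26² + 0.19² + 0.23² + 0.02² + 0.21² + 0.09² = 0.0676 + 0.0361 + 0.0529 + 0.0004 + 0.0441 + 0.0081 = 0.2092
Σp_2ᵢ² = 0.09² + 0.02² + 0.06² + 0.27² + 0.13² + 0.43² = 0.0081 + 0.0004 + 0.0036 + 0.0729 + 0.0169 + 0.1849 = 0.2868
O = 0.1124 / √(0.2092 × 0.2868) = 0.1124 / 0.24495 = 0.4589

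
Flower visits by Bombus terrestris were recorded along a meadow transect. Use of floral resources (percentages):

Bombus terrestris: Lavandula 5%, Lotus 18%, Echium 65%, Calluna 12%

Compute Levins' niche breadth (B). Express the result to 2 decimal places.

Convert percentages to proportions (divide by 100).
Σpᵢ² = 0.05² + 0.18² + 0.65² + 0.12² = 0.0025 + 0.0324 + 0.4225 + 0.0144 = 0.4718
B = 1 / 0.4718 = 2.1195

2.12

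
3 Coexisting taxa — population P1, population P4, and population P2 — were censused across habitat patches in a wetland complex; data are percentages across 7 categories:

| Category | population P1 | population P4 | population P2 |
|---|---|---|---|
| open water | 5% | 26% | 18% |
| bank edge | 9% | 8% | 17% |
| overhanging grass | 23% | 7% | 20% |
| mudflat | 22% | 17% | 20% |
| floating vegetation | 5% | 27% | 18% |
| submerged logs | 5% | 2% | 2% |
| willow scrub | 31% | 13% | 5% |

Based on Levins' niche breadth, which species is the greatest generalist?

population P2

Convert percentages to proportions (divide by 100).
Σp_P1ᵢ² = 0.05² + 0.09² + 0.23² + 0.22² + 0.05² + 0.05² + 0.31² = 0.0025 + 0.0081 + 0.0529 + 0.0484 + 0.0025 + 0.0025 + 0.0961 = 0.2130
B_P1 = 1 / 0.2130 = 4.6948
Σp_P4ᵢ² = 0.26² + 0.08² + 0.07² + 0.17² + 0.27² + 0.02² + 0.13² = 0.0676 + 0.0064 + 0.0049 + 0.0289 + 0.0729 + 0.0004 + 0.0169 = 0.1980
B_P4 = 1 / 0.1980 = 5.0505
Σp_P2ᵢ² = 0.18² + 0.17² + 0.20² + 0.20² + 0.18² + 0.02² + 0.05² = 0.0324 + 0.0289 + 0.0400 + 0.0400 + 0.0324 + 0.0004 + 0.0025 = 0.1766
B_P2 = 1 / 0.1766 = 5.6625
Highest B → broadest niche (most generalist): population P2 (B = 5.66).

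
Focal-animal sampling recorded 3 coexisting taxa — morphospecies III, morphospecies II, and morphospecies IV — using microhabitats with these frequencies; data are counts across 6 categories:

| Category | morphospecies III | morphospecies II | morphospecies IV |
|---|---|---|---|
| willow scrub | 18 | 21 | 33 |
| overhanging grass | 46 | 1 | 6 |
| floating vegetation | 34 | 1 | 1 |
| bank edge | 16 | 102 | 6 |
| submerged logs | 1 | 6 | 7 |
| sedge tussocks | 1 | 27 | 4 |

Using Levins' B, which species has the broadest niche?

morphospecies III

Proportions for morphospecies III (n=116): 18/116=0.1552, 46/116=0.3966, 34/116=0.2931, 16/116=0.1379, 1/116=0.0086, 1/116=0.0086
Proportions for morphospecies II (n=158): 21/158=0.1329, 1/158=0.0063, 1/158=0.0063, 102/158=0.6456, 6/158=0.0380, 27/158=0.1709
Proportions for morphospecies IV (n=57): 33/57=0.5789, 6/57=0.1053, 1/57=0.0175, 6/57=0.1053, 7/57=0.1228, 4/57=0.0702
Σp_IIIᵢ² = 0.1552² + 0.3966² + 0.2931² + 0.1379² + 0.0086² + 0.0086² = 0.024087 + 0.157292 + 0.085908 + 0.019016 + 0.000074 + 0.000074 = 0.286451
B_III = 1 / 0.286451 = 3.4910
Σp_IIᵢ² = 0.1329² + 0.0063² + 0.0063² + 0.6456² + 0.0380² + 0.1709² = 0.017662 + 0.000040 + 0.000040 + 0.416799 + 0.001444 + 0.029207 = 0.465192
B_II = 1 / 0.465192 = 2.1497
Σp_IVᵢ² = 0.5789² + 0.1053² + 0.0175² + 0.1053² + 0.1228² + 0.0702² = 0.335125 + 0.011088 + 0.000306 + 0.011088 + 0.015080 + 0.004928 = 0.377615
B_IV = 1 / 0.377615 = 2.6482
Highest B → broadest niche (most generalist): morphospecies III (B = 3.49).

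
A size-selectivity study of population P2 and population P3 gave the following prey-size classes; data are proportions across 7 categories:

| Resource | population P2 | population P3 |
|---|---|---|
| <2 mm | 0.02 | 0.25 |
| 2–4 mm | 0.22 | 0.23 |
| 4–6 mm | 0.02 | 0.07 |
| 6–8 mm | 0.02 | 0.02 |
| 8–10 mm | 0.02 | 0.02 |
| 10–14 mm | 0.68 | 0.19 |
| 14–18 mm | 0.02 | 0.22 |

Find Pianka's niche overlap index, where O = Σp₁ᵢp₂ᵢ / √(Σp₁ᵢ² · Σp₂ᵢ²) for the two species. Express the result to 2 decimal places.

0.59

Σ p₁ᵢp₂ᵢ = 0.0050 + 0.0506 + 0.0014 + 0.0004 + 0.0004 + 0.1292 + 0.0044 = 0.1914
Σp_1ᵢ² = 0.02² + 0.22² + 0.02² + 0.02² + 0.02² + 0.68² + 0.02² = 0.0004 + 0.0484 + 0.0004 + 0.0004 + 0.0004 + 0.4624 + 0.0004 = 0.5128
Σp_2ᵢ² = 0.25² + 0.23² + 0.07² + 0.02² + 0.02² + 0.19² + 0.22² = 0.0625 + 0.0529 + 0.0049 + 0.0004 + 0.0004 + 0.0361 + 0.0484 = 0.2056
O = 0.1914 / √(0.5128 × 0.2056) = 0.1914 / 0.32470 = 0.5895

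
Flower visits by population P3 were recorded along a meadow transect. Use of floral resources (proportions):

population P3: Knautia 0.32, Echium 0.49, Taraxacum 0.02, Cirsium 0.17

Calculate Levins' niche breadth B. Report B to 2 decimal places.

Σpᵢ² = 0.32² + 0.49² + 0.02² + 0.17² = 0.1024 + 0.2401 + 0.0004 + 0.0289 = 0.3718
B = 1 / 0.3718 = 2.6896

2.69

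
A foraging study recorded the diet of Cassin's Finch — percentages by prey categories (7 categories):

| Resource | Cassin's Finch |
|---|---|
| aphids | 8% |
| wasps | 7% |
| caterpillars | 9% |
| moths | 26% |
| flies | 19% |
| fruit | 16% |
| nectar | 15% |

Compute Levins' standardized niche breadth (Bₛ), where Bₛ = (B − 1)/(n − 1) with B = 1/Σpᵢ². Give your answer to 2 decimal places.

Convert percentages to proportions (divide by 100).
Σpᵢ² = 0.08² + 0.07² + 0.09² + 0.26² + 0.19² + 0.16² + 0.15² = 0.0064 + 0.0049 + 0.0081 + 0.0676 + 0.0361 + 0.0256 + 0.0225 = 0.1712
B = 1 / 0.1712 = 5.8411
Bₛ = (B − 1)/(n − 1) = (5.8411 − 1)/(7 − 1) = 4.8411/6 = 0.8069

0.81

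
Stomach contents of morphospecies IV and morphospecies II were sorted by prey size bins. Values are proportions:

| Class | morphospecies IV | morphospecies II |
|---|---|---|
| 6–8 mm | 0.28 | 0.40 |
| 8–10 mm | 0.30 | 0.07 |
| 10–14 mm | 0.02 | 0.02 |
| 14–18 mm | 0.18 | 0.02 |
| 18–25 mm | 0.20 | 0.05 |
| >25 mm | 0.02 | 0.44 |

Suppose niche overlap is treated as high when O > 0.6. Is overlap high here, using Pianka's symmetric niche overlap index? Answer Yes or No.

No

Σ p₁ᵢp₂ᵢ = 0.1120 + 0.0210 + 0.0004 + 0.0036 + 0.0100 + 0.0088 = 0.1558
Σp_1ᵢ² = 0.28² + 0.30² + 0.02² + 0.18² + 0.20² + 0.02² = 0.0784 + 0.0900 + 0.0004 + 0.0324 + 0.0400 + 0.0004 = 0.2416
Σp_2ᵢ² = 0.40² + 0.07² + 0.02² + 0.02² + 0.05² + 0.44² = 0.1600 + 0.0049 + 0.0004 + 0.0004 + 0.0025 + 0.1936 = 0.3618
O = 0.1558 / √(0.2416 × 0.3618) = 0.1558 / 0.29565 = 0.5270
O = 0.5270 < 0.6 → No.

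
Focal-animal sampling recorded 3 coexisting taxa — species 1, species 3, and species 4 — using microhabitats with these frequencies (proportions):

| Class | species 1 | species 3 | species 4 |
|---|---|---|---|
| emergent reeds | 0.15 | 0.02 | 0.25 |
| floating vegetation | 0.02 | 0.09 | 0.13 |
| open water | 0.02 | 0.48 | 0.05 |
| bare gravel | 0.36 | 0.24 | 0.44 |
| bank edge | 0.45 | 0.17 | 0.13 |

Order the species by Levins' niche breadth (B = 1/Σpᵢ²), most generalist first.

species 4 > species 3 > species 1

Σp_1ᵢ² = 0.15² + 0.02² + 0.02² + 0.36² + 0.45² = 0.0225 + 0.0004 + 0.0004 + 0.1296 + 0.2025 = 0.3554
B_1 = 1 / 0.3554 = 2.8137
Σp_3ᵢ² = 0.02² + 0.09² + 0.48² + 0.24² + 0.17² = 0.0004 + 0.0081 + 0.2304 + 0.0576 + 0.0289 = 0.3254
B_3 = 1 / 0.3254 = 3.0731
Σp_4ᵢ² = 0.25² + 0.13² + 0.05² + 0.44² + 0.13² = 0.0625 + 0.0169 + 0.0025 + 0.1936 + 0.0169 = 0.2924
B_4 = 1 / 0.2924 = 3.4200
Ranking by B (broadest → narrowest): species 4 (3.42) > species 3 (3.07) > species 1 (2.81)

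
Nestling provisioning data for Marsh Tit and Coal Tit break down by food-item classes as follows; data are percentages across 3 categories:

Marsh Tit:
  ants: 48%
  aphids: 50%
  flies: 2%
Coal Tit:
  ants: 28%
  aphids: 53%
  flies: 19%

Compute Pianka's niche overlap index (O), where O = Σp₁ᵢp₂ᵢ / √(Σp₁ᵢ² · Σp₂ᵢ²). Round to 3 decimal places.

0.925

Convert percentages to proportions (divide by 100).
Σ p₁ᵢp₂ᵢ = 0.1344 + 0.2650 + 0.0038 = 0.4032
Σp_1ᵢ² = 0.48² + 0.50² + 0.02² = 0.2304 + 0.2500 + 0.0004 = 0.4808
Σp_2ᵢ² = 0.28² + 0.53² + 0.19² = 0.0784 + 0.2809 + 0.0361 = 0.3954
O = 0.4032 / √(0.4808 × 0.3954) = 0.4032 / 0.436014 = 0.92474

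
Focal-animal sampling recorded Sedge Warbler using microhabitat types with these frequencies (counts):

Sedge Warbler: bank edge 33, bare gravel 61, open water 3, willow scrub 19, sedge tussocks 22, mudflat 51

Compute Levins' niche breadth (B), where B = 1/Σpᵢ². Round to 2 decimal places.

Proportions for Sedge Warbler (n=189): 33/189=0.1746, 61/189=0.3228, 3/189=0.0159, 19/189=0.1005, 22/189=0.1164, 51/189=0.2698
Σpᵢ² = 0.1746² + 0.3228² + 0.0159² + 0.1005² + 0.1164² + 0.2698² = 0.030485 + 0.104200 + 0.000253 + 0.010100 + 0.013549 + 0.072792 = 0.231379
B = 1 / 0.231379 = 4.3219

4.32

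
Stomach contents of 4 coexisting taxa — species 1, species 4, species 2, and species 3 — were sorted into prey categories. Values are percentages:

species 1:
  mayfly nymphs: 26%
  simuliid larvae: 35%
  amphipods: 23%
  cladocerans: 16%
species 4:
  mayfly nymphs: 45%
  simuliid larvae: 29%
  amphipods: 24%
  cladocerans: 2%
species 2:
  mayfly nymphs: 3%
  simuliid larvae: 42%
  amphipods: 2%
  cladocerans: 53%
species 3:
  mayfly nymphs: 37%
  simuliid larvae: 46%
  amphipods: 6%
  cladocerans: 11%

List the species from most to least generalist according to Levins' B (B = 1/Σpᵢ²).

species 1 > species 4 > species 3 > species 2

Convert percentages to proportions (divide by 100).
Σp_1ᵢ² = 0.26² + 0.35² + 0.23² + 0.16² = 0.0676 + 0.1225 + 0.0529 + 0.0256 = 0.2686
B_1 = 1 / 0.2686 = 3.7230
Σp_4ᵢ² = 0.45² + 0.29² + 0.24² + 0.02² = 0.2025 + 0.0841 + 0.0576 + 0.0004 = 0.3446
B_4 = 1 / 0.3446 = 2.9019
Σp_2ᵢ² = 0.03² + 0.42² + 0.02² + 0.53² = 0.0009 + 0.1764 + 0.0004 + 0.2809 = 0.4586
B_2 = 1 / 0.4586 = 2.1805
Σp_3ᵢ² = 0.37² + 0.46² + 0.06² + 0.11² = 0.1369 + 0.2116 + 0.0036 + 0.0121 = 0.3642
B_3 = 1 / 0.3642 = 2.7457
Ranking by B (broadest → narrowest): species 1 (3.72) > species 4 (2.90) > species 3 (2.75) > species 2 (2.18)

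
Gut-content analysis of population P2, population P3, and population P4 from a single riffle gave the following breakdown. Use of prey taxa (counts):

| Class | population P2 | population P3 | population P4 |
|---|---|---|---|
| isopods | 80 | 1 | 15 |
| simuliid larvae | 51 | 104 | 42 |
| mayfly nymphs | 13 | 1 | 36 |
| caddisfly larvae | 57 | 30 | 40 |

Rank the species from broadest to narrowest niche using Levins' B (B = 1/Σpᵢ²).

population P4 > population P2 > population P3

Proportions for population P2 (n=201): 80/201=0.3980, 51/201=0.2537, 13/201=0.0647, 57/201=0.2836
Proportions for population P3 (n=136): 1/136=0.0074, 104/136=0.7647, 1/136=0.0074, 30/136=0.2206
Proportions for population P4 (n=133): 15/133=0.1128, 42/133=0.3158, 36/133=0.2707, 40/133=0.3008
Σp_P2ᵢ² = 0.3980² + 0.2537² + 0.0647² + 0.2836² = 0.158404 + 0.064364 + 0.004186 + 0.080429 = 0.307383
B_P2 = 1 / 0.307383 = 3.2533
Σp_P3ᵢ² = 0.0074² + 0.7647² + 0.0074² + 0.2206² = 0.000055 + 0.584766 + 0.000055 + 0.048664 = 0.633540
B_P3 = 1 / 0.633540 = 1.5784
Σp_P4ᵢ² = 0.1128² + 0.3158² + 0.2707² + 0.3008² = 0.012724 + 0.099730 + 0.073278 + 0.090481 = 0.276213
B_P4 = 1 / 0.276213 = 3.6204
Ranking by B (broadest → narrowest): population P4 (3.62) > population P2 (3.25) > population P3 (1.58)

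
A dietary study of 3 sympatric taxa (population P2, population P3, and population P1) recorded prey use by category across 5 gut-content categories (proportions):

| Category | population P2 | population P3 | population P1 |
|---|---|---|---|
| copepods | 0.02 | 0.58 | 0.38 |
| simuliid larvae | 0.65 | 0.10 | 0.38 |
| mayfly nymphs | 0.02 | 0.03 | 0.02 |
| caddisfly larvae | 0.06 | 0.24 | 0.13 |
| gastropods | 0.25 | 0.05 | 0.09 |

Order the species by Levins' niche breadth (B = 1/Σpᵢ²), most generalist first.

population P1 > population P3 > population P2

Σp_P2ᵢ² = 0.02² + 0.65² + 0.02² + 0.06² + 0.25² = 0.0004 + 0.4225 + 0.0004 + 0.0036 + 0.0625 = 0.4894
B_P2 = 1 / 0.4894 = 2.0433
Σp_P3ᵢ² = 0.58² + 0.10² + 0.03² + 0.24² + 0.05² = 0.3364 + 0.0100 + 0.0009 + 0.0576 + 0.0025 = 0.4074
B_P3 = 1 / 0.4074 = 2.4546
Σp_P1ᵢ² = 0.38² + 0.38² + 0.02² + 0.13² + 0.09² = 0.1444 + 0.1444 + 0.0004 + 0.0169 + 0.0081 = 0.3142
B_P1 = 1 / 0.3142 = 3.1827
Ranking by B (broadest → narrowest): population P1 (3.18) > population P3 (2.45) > population P2 (2.04)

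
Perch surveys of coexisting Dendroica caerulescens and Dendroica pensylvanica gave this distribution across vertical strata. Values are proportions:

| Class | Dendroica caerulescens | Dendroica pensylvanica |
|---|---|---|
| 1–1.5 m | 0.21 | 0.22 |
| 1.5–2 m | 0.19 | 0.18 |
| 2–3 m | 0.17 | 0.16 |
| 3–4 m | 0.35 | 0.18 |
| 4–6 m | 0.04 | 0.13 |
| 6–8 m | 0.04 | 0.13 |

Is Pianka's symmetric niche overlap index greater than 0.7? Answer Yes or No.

Σ p₁ᵢp₂ᵢ = 0.0462 + 0.0342 + 0.0272 + 0.0630 + 0.0052 + 0.0052 = 0.1810
Σp_1ᵢ² = 0.21² + 0.19² + 0.17² + 0.35² + 0.04² + 0.04² = 0.0441 + 0.0361 + 0.0289 + 0.1225 + 0.0016 + 0.0016 = 0.2348
Σp_2ᵢ² = 0.22² + 0.18² + 0.16² + 0.18² + 0.13² + 0.13² = 0.0484 + 0.0324 + 0.0256 + 0.0324 + 0.0169 + 0.0169 = 0.1726
O = 0.1810 / √(0.2348 × 0.1726) = 0.1810 / 0.20131 = 0.8991
O = 0.8991 > 0.7 → Yes.

Yes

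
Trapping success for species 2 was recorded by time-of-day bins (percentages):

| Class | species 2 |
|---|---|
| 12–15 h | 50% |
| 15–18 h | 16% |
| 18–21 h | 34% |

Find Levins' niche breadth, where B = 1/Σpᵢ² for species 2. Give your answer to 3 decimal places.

2.556

Convert percentages to proportions (divide by 100).
Σpᵢ² = 0.50² + 0.16² + 0.34² = 0.2500 + 0.0256 + 0.1156 = 0.3912
B = 1 / 0.3912 = 2.55624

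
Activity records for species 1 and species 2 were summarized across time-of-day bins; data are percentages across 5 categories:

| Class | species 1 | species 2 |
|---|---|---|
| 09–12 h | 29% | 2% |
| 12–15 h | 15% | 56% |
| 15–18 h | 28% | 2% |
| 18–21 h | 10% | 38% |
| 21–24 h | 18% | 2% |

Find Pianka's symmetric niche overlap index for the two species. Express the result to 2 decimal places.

0.42

Convert percentages to proportions (divide by 100).
Σ p₁ᵢp₂ᵢ = 0.0058 + 0.0840 + 0.0056 + 0.0380 + 0.0036 = 0.1370
Σp_1ᵢ² = 0.29² + 0.15² + 0.28² + 0.10² + 0.18² = 0.0841 + 0.0225 + 0.0784 + 0.0100 + 0.0324 = 0.2274
Σp_2ᵢ² = 0.02² + 0.56² + 0.02² + 0.38² + 0.02² = 0.0004 + 0.3136 + 0.0004 + 0.1444 + 0.0004 = 0.4592
O = 0.1370 / √(0.2274 × 0.4592) = 0.1370 / 0.32314 = 0.4240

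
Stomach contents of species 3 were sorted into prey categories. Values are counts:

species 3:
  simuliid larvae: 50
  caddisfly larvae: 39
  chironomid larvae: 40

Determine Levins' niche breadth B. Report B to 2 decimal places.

2.96

Proportions for species 3 (n=129): 50/129=0.3876, 39/129=0.3023, 40/129=0.3101
Σpᵢ² = 0.3876² + 0.3023² + 0.3101² = 0.150234 + 0.091385 + 0.096162 = 0.337781
B = 1 / 0.337781 = 2.9605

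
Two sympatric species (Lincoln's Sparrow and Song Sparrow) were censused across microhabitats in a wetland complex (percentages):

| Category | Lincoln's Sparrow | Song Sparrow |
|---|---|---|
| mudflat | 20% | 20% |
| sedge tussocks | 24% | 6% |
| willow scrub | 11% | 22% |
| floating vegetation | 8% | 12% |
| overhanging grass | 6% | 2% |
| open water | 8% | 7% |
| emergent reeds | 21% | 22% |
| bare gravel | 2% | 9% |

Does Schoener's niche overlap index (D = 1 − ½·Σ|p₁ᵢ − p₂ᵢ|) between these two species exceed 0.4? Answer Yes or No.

Convert percentages to proportions (divide by 100).
Σ|p₁ᵢ − p₂ᵢ| = 0.00 + 0.18 + 0.11 + 0.04 + 0.04 + 0.01 + 0.01 + 0.07 = 0.46
D = 1 − ½ × 0.46 = 1 − 0.230 = 0.7700
D = 0.7700 > 0.4 → Yes.

Yes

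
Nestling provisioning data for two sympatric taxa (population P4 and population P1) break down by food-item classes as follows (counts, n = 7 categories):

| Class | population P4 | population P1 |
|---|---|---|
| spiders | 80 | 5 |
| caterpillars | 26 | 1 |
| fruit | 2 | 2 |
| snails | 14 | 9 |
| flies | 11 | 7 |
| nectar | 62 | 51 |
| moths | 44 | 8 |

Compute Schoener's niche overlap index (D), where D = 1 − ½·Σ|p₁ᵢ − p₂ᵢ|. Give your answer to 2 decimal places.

Proportions for population P4 (n=239): 80/239=0.3347, 26/239=0.1088, 2/239=0.0084, 14/239=0.0586, 11/239=0.0460, 62/239=0.2594, 44/239=0.1841
Proportions for population P1 (n=83): 5/83=0.0602, 1/83=0.0120, 2/83=0.0241, 9/83=0.1084, 7/83=0.0843, 51/83=0.6145, 8/83=0.0964
Σ|p₁ᵢ − p₂ᵢ| = 0.2745 + 0.0968 + 0.0157 + 0.0498 + 0.0383 + 0.3551 + 0.0877 = 0.9179
D = 1 − ½ × 0.9179 = 1 − 0.45895 = 0.54105

0.54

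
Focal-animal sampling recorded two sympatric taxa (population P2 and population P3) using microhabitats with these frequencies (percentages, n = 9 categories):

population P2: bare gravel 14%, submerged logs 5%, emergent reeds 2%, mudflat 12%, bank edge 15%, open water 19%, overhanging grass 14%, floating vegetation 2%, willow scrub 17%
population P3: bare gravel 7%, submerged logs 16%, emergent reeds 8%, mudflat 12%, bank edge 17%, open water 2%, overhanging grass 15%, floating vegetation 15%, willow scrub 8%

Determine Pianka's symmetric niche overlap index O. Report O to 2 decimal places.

0.73

Convert percentages to proportions (divide by 100).
Σ p₁ᵢp₂ᵢ = 0.0098 + 0.0080 + 0.0016 + 0.0144 + 0.0255 + 0.0038 + 0.0210 + 0.0030 + 0.0136 = 0.1007
Σp_1ᵢ² = 0.14² + 0.05² + 0.02² + 0.12² + 0.15² + 0.19² + 0.14² + 0.02² + 0.17² = 0.0196 + 0.0025 + 0.0004 + 0.0144 + 0.0225 + 0.0361 + 0.0196 + 0.0004 + 0.0289 = 0.1444
Σp_2ᵢ² = 0.07² + 0.16² + 0.08² + 0.12² + 0.17² + 0.02² + 0.15² + 0.15² + 0.08² = 0.0049 + 0.0256 + 0.0064 + 0.0144 + 0.0289 + 0.0004 + 0.0225 + 0.0225 + 0.0064 = 0.1320
O = 0.1007 / √(0.1444 × 0.1320) = 0.1007 / 0.13806 = 0.7294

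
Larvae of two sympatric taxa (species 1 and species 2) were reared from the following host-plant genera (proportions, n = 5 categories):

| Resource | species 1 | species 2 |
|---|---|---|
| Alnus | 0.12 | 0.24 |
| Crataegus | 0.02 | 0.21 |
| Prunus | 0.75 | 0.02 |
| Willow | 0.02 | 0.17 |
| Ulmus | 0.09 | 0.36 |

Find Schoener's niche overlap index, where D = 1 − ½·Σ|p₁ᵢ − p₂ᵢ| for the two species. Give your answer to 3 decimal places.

0.270

Σ|p₁ᵢ − p₂ᵢ| = 0.12 + 0.19 + 0.73 + 0.15 + 0.27 = 1.46
D = 1 − ½ × 1.46 = 1 − 0.730 = 0.27000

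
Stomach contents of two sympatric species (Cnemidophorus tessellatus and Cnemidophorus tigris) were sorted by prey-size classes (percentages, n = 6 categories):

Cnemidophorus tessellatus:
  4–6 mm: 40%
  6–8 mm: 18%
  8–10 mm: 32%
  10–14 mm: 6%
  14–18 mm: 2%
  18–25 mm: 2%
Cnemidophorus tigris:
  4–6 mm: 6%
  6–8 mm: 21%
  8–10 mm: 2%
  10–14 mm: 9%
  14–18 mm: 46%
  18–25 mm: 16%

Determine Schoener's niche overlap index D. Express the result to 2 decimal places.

0.36

Convert percentages to proportions (divide by 100).
Σ|p₁ᵢ − p₂ᵢ| = 0.34 + 0.03 + 0.30 + 0.03 + 0.44 + 0.14 = 1.28
D = 1 − ½ × 1.28 = 1 − 0.640 = 0.3600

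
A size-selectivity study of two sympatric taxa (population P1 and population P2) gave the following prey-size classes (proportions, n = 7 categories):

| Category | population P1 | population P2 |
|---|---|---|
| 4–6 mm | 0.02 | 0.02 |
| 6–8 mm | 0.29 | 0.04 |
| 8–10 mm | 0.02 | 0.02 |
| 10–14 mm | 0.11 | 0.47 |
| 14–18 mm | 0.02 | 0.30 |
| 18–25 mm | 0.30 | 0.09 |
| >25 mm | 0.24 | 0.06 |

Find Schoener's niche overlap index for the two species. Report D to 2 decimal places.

Σ|p₁ᵢ − p₂ᵢ| = 0.00 + 0.25 + 0.00 + 0.36 + 0.28 + 0.21 + 0.18 = 1.28
D = 1 − ½ × 1.28 = 1 − 0.640 = 0.3600

0.36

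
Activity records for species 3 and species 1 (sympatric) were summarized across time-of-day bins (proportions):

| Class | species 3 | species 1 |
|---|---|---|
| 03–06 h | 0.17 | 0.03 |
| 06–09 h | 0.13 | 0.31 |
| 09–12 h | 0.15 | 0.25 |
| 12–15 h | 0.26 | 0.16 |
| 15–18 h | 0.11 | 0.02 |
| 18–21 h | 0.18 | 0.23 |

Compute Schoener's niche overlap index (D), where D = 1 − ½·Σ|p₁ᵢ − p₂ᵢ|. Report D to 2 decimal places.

0.67

Σ|p₁ᵢ − p₂ᵢ| = 0.14 + 0.18 + 0.10 + 0.10 + 0.09 + 0.05 = 0.66
D = 1 − ½ × 0.66 = 1 − 0.330 = 0.6700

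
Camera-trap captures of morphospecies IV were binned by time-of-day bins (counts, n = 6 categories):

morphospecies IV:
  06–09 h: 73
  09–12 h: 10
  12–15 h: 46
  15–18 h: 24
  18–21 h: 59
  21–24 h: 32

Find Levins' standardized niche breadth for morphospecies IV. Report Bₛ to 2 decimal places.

Proportions for morphospecies IV (n=244): 73/244=0.2992, 10/244=0.0410, 46/244=0.1885, 24/244=0.0984, 59/244=0.2418, 32/244=0.1311
Σpᵢ² = 0.2992² + 0.0410² + 0.1885² + 0.0984² + 0.2418² + 0.1311² = 0.089521 + 0.001681 + 0.035532 + 0.009683 + 0.058467 + 0.017187 = 0.212071
B = 1 / 0.212071 = 4.7154
Bₛ = (B − 1)/(n − 1) = (4.7154 − 1)/(6 − 1) = 3.7154/5 = 0.7431

0.74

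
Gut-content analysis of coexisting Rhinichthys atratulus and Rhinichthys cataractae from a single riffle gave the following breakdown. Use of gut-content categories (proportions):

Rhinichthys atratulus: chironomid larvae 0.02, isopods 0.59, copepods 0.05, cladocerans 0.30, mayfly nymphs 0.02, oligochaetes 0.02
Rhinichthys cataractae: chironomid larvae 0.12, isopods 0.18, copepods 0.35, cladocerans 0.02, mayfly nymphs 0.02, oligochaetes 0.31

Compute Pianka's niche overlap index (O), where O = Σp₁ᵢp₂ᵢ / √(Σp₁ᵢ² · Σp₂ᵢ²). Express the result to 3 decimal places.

0.404

Σ p₁ᵢp₂ᵢ = 0.0024 + 0.1062 + 0.0175 + 0.0060 + 0.0004 + 0.0062 = 0.1387
Σp_1ᵢ² = 0.02² + 0.59² + 0.05² + 0.30² + 0.02² + 0.02² = 0.0004 + 0.3481 + 0.0025 + 0.0900 + 0.0004 + 0.0004 = 0.4418
Σp_2ᵢ² = 0.12² + 0.18² + 0.35² + 0.02² + 0.02² + 0.31² = 0.0144 + 0.0324 + 0.1225 + 0.0004 + 0.0004 + 0.0961 = 0.2662
O = 0.1387 / √(0.4418 × 0.2662) = 0.1387 / 0.342939 = 0.40445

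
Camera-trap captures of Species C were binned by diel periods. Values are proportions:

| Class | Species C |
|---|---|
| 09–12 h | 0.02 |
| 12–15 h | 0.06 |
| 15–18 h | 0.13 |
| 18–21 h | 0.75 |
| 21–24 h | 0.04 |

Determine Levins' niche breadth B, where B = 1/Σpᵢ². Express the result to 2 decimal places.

1.71

Σpᵢ² = 0.02² + 0.06² + 0.13² + 0.75² + 0.04² = 0.0004 + 0.0036 + 0.0169 + 0.5625 + 0.0016 = 0.5850
B = 1 / 0.5850 = 1.7094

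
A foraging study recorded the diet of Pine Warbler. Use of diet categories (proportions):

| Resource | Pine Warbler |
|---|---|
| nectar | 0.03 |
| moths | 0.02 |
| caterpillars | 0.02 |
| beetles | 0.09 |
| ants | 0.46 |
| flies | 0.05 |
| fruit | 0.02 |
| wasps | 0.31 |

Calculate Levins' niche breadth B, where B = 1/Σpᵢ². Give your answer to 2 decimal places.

3.12

Σpᵢ² = 0.03² + 0.02² + 0.02² + 0.09² + 0.46² + 0.05² + 0.02² + 0.31² = 0.0009 + 0.0004 + 0.0004 + 0.0081 + 0.2116 + 0.0025 + 0.0004 + 0.0961 = 0.3204
B = 1 / 0.3204 = 3.1211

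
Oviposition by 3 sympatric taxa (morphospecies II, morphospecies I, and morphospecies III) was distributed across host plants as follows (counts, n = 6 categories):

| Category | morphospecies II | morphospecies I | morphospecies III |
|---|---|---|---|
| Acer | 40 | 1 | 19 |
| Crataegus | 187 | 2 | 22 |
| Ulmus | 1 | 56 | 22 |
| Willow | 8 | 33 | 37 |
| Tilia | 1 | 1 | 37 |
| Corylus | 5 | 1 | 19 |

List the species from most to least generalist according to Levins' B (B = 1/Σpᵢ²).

Proportions for morphospecies II (n=242): 40/242=0.1653, 187/242=0.7727, 1/242=0.0041, 8/242=0.0331, 1/242=0.0041, 5/242=0.0207
Proportions for morphospecies I (n=94): 1/94=0.0106, 2/94=0.0213, 56/94=0.5957, 33/94=0.3511, 1/94=0.0106, 1/94=0.0106
Proportions for morphospecies III (n=156): 19/156=0.1218, 22/156=0.1410, 22/156=0.1410, 37/156=0.2372, 37/156=0.2372, 19/156=0.1218
Σp_IIᵢ² = 0.1653² + 0.7727² + 0.0041² + 0.0331² + 0.0041² + 0.0207² = 0.027324 + 0.597065 + 0.000017 + 0.001096 + 0.000017 + 0.000428 = 0.625947
B_II = 1 / 0.625947 = 1.5976
Σp_Iᵢ² = 0.0106² + 0.0213² + 0.5957² + 0.3511² + 0.0106² + 0.0106² = 0.000112 + 0.000454 + 0.354858 + 0.123271 + 0.000112 + 0.000112 = 0.478919
B_I = 1 / 0.478919 = 2.0880
Σp_IIIᵢ² = 0.1218² + 0.1410² + 0.1410² + 0.2372² + 0.2372² + 0.1218² = 0.014835 + 0.019881 + 0.019881 + 0.056264 + 0.056264 + 0.014835 = 0.181960
B_III = 1 / 0.181960 = 5.4957
Ranking by B (broadest → narrowest): morphospecies III (5.50) > morphospecies I (2.09) > morphospecies II (1.60)

morphospecies III > morphospecies I > morphospecies II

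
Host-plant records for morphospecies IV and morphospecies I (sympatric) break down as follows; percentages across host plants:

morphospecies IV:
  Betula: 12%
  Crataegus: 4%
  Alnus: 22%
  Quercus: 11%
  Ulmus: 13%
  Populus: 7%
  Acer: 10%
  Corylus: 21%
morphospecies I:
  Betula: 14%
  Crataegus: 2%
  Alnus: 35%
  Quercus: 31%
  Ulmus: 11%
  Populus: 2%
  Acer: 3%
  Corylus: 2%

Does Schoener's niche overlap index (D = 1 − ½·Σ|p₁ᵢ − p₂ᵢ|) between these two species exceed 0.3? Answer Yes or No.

Yes

Convert percentages to proportions (divide by 100).
Σ|p₁ᵢ − p₂ᵢ| = 0.02 + 0.02 + 0.13 + 0.20 + 0.02 + 0.05 + 0.07 + 0.19 = 0.70
D = 1 − ½ × 0.70 = 1 − 0.350 = 0.6500
D = 0.6500 > 0.3 → Yes.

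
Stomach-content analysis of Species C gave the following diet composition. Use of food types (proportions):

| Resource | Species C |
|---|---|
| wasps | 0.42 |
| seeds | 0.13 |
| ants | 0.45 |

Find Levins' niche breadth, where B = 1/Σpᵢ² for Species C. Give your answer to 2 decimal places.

2.53

Σpᵢ² = 0.42² + 0.13² + 0.45² = 0.1764 + 0.0169 + 0.2025 = 0.3958
B = 1 / 0.3958 = 2.5265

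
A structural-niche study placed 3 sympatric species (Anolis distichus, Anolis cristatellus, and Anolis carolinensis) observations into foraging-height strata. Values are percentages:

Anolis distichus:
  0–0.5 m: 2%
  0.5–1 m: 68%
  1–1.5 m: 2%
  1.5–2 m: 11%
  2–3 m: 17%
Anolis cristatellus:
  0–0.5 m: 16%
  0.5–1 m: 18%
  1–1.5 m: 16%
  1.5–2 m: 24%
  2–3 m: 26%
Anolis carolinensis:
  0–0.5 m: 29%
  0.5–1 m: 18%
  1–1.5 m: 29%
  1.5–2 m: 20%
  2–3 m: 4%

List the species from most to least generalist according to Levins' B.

Anolis cristatellus > Anolis carolinensis > Anolis distichus

Convert percentages to proportions (divide by 100).
Σp_distᵢ² = 0.02² + 0.68² + 0.02² + 0.11² + 0.17² = 0.0004 + 0.4624 + 0.0004 + 0.0121 + 0.0289 = 0.5042
B_dist = 1 / 0.5042 = 1.9833
Σp_crisᵢ² = 0.16² + 0.18² + 0.16² + 0.24² + 0.26² = 0.0256 + 0.0324 + 0.0256 + 0.0576 + 0.0676 = 0.2088
B_cris = 1 / 0.2088 = 4.7893
Σp_caroᵢ² = 0.29² + 0.18² + 0.29² + 0.20² + 0.04² = 0.0841 + 0.0324 + 0.0841 + 0.0400 + 0.0016 = 0.2422
B_caro = 1 / 0.2422 = 4.1288
Ranking by B (broadest → narrowest): Anolis cristatellus (4.79) > Anolis carolinensis (4.13) > Anolis distichus (1.98)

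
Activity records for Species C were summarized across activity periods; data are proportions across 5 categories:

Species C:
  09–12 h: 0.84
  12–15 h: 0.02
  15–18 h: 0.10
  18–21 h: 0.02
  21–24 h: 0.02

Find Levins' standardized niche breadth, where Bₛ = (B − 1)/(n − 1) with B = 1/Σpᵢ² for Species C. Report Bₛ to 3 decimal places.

Σpᵢ² = 0.84² + 0.02² + 0.10² + 0.02² + 0.02² = 0.7056 + 0.0004 + 0.0100 + 0.0004 + 0.0004 = 0.7168
B = 1 / 0.7168 = 1.39509
Bₛ = (B − 1)/(n − 1) = (1.39509 − 1)/(5 − 1) = 0.39509/4 = 0.09877

0.099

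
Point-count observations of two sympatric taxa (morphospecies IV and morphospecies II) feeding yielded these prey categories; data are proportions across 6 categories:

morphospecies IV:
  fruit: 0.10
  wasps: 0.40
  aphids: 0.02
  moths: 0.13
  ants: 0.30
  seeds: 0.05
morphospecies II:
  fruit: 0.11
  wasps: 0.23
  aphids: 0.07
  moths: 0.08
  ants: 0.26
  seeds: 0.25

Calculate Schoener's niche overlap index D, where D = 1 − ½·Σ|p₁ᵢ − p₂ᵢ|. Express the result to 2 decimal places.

0.74

Σ|p₁ᵢ − p₂ᵢ| = 0.01 + 0.17 + 0.05 + 0.05 + 0.04 + 0.20 = 0.52
D = 1 − ½ × 0.52 = 1 − 0.260 = 0.7400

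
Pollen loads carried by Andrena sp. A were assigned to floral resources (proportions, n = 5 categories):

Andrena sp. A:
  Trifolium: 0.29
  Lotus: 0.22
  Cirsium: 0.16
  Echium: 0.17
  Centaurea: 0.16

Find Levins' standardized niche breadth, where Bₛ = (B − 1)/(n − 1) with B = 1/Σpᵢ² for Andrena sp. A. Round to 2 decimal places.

Σpᵢ² = 0.29² + 0.22² + 0.16² + 0.17² + 0.16² = 0.0841 + 0.0484 + 0.0256 + 0.0289 + 0.0256 = 0.2126
B = 1 / 0.2126 = 4.7037
Bₛ = (B − 1)/(n − 1) = (4.7037 − 1)/(5 − 1) = 3.7037/4 = 0.9259

0.93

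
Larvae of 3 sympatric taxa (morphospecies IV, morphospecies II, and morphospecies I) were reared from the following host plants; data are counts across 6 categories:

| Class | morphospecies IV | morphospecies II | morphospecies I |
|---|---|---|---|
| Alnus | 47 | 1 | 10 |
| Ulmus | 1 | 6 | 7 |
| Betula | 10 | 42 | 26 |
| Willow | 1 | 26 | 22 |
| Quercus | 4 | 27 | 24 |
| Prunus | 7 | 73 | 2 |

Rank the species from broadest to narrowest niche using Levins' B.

Proportions for morphospecies IV (n=70): 47/70=0.6714, 1/70=0.0143, 10/70=0.1429, 1/70=0.0143, 4/70=0.0571, 7/70=0.1000
Proportions for morphospecies II (n=175): 1/175=0.0057, 6/175=0.0343, 42/175=0.2400, 26/175=0.1486, 27/175=0.1543, 73/175=0.4171
Proportions for morphospecies I (n=91): 10/91=0.1099, 7/91=0.0769, 26/91=0.2857, 22/91=0.2418, 24/91=0.2637, 2/91=0.0220
Σp_IVᵢ² = 0.6714² + 0.0143² + 0.1429² + 0.0143² + 0.0571² + 0.1000² = 0.450778 + 0.000204 + 0.020420 + 0.000204 + 0.003260 + 0.010000 = 0.484866
B_IV = 1 / 0.484866 = 2.0624
Σp_IIᵢ² = 0.0057² + 0.0343² + 0.2400² + 0.1486² + 0.1543² + 0.4171² = 0.000032 + 0.001176 + 0.057600 + 0.022082 + 0.023808 + 0.173972 = 0.278670
B_II = 1 / 0.278670 = 3.5885
Σp_Iᵢ² = 0.1099² + 0.0769² + 0.2857² + 0.2418² + 0.2637² + 0.0220² = 0.012078 + 0.005914 + 0.081624 + 0.058467 + 0.069538 + 0.000484 = 0.228105
B_I = 1 / 0.228105 = 4.3839
Ranking by B (broadest → narrowest): morphospecies I (4.38) > morphospecies II (3.59) > morphospecies IV (2.06)

morphospecies I > morphospecies II > morphospecies IV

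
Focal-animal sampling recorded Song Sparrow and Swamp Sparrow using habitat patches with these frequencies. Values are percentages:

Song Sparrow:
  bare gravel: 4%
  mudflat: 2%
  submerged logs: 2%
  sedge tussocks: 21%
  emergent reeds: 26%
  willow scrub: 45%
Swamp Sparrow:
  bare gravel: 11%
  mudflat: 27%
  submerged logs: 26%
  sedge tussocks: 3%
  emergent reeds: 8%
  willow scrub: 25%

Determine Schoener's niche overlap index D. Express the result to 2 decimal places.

0.44

Convert percentages to proportions (divide by 100).
Σ|p₁ᵢ − p₂ᵢ| = 0.07 + 0.25 + 0.24 + 0.18 + 0.18 + 0.20 = 1.12
D = 1 − ½ × 1.12 = 1 − 0.560 = 0.4400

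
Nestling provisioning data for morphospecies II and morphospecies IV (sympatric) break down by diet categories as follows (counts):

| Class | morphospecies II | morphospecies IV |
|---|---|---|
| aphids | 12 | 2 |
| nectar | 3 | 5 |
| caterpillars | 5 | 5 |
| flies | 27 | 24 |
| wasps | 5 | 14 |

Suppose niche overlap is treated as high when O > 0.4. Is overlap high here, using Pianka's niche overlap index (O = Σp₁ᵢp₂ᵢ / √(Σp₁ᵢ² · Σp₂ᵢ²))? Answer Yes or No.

Yes

Proportions for morphospecies II (n=52): 12/52=0.2308, 3/52=0.0577, 5/52=0.0962, 27/52=0.5192, 5/52=0.0962
Proportions for morphospecies IV (n=50): 2/50=0.0400, 5/50=0.1000, 5/50=0.1000, 24/50=0.4800, 14/50=0.2800
Σ p₁ᵢp₂ᵢ = 0.009232 + 0.005770 + 0.009620 + 0.249216 + 0.026936 = 0.300774
Σp_1ᵢ² = 0.2308² + 0.0577² + 0.0962² + 0.5192² + 0.0962² = 0.053269 + 0.003329 + 0.009254 + 0.269569 + 0.009254 = 0.344675
Σp_2ᵢ² = 0.0400² + 0.1000² + 0.1000² + 0.4800² + 0.2800² = 0.001600 + 0.010000 + 0.010000 + 0.230400 + 0.078400 = 0.330400
O = 0.300774 / √(0.344675 × 0.330400) = 0.300774 / 0.3374620 = 0.8913
O = 0.8913 > 0.4 → Yes.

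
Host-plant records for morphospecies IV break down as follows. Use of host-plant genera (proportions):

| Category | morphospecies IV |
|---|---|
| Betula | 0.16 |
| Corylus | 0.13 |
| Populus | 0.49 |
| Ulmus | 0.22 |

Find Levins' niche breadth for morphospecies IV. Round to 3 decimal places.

Σpᵢ² = 0.16² + 0.13² + 0.49² + 0.22² = 0.0256 + 0.0169 + 0.2401 + 0.0484 = 0.3310
B = 1 / 0.3310 = 3.02115

3.021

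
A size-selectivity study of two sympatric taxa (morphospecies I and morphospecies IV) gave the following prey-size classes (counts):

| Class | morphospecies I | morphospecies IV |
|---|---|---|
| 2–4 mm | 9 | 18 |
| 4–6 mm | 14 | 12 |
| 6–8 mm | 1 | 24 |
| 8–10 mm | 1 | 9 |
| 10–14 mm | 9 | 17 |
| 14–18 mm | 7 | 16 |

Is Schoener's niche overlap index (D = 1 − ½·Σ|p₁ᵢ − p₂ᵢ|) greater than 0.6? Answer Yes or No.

Proportions for morphospecies I (n=41): 9/41=0.2195, 14/41=0.3415, 1/41=0.0244, 1/41=0.0244, 9/41=0.2195, 7/41=0.1707
Proportions for morphospecies IV (n=96): 18/96=0.1875, 12/96=0.1250, 24/96=0.2500, 9/96=0.0938, 17/96=0.1771, 16/96=0.1667
Σ|p₁ᵢ − p₂ᵢ| = 0.0320 + 0.2165 + 0.2256 + 0.0694 + 0.0424 + 0.0040 = 0.5899
D = 1 − ½ × 0.5899 = 1 − 0.29495 = 0.70505
D = 0.70505 > 0.6 → Yes.

Yes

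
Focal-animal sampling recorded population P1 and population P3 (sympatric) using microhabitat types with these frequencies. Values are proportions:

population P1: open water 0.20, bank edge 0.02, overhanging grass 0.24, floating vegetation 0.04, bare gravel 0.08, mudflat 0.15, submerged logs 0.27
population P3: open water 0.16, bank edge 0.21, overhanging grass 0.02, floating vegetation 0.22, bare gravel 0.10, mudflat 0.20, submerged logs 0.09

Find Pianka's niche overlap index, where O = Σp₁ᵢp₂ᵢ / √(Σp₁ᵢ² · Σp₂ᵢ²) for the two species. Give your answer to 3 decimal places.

Σ p₁ᵢp₂ᵢ = 0.0320 + 0.0042 + 0.0048 + 0.0088 + 0.0080 + 0.0300 + 0.0243 = 0.1121
Σp_1ᵢ² = 0.20² + 0.02² + 0.24² + 0.04² + 0.08² + 0.15² + 0.27² = 0.0400 + 0.0004 + 0.0576 + 0.0016 + 0.0064 + 0.0225 + 0.0729 = 0.2014
Σp_2ᵢ² = 0.16² + 0.21² + 0.02² + 0.22² + 0.10² + 0.20² + 0.09² = 0.0256 + 0.0441 + 0.0004 + 0.0484 + 0.0100 + 0.0400 + 0.0081 = 0.1766
O = 0.1121 / √(0.2014 × 0.1766) = 0.1121 / 0.188593 = 0.59440

0.594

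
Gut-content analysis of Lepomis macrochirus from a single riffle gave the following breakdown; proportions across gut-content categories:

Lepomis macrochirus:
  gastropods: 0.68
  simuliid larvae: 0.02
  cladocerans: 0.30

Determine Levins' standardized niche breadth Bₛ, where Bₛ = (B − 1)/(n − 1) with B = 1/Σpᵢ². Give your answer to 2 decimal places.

0.40

Σpᵢ² = 0.68² + 0.02² + 0.30² = 0.4624 + 0.0004 + 0.0900 = 0.5528
B = 1 / 0.5528 = 1.8090
Bₛ = (B − 1)/(n − 1) = (1.8090 − 1)/(3 − 1) = 0.8090/2 = 0.4045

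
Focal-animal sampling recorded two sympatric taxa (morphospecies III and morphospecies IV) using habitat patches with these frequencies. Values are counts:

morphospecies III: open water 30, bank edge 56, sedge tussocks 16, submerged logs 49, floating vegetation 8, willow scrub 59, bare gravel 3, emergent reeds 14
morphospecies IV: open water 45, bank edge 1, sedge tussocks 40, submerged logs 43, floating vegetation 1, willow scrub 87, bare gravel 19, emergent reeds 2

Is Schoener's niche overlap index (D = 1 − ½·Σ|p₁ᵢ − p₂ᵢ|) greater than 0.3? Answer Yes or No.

Yes

Proportions for morphospecies III (n=235): 30/235=0.1277, 56/235=0.2383, 16/235=0.0681, 49/235=0.2085, 8/235=0.0340, 59/235=0.2511, 3/235=0.0128, 14/235=0.0596
Proportions for morphospecies IV (n=238): 45/238=0.1891, 1/238=0.0042, 40/238=0.1681, 43/238=0.1807, 1/238=0.0042, 87/238=0.3655, 19/238=0.0798, 2/238=0.0084
Σ|p₁ᵢ − p₂ᵢ| = 0.0614 + 0.2341 + 0.1000 + 0.0278 + 0.0298 + 0.1144 + 0.0670 + 0.0512 = 0.6857
D = 1 − ½ × 0.6857 = 1 − 0.34285 = 0.65715
D = 0.65715 > 0.3 → Yes.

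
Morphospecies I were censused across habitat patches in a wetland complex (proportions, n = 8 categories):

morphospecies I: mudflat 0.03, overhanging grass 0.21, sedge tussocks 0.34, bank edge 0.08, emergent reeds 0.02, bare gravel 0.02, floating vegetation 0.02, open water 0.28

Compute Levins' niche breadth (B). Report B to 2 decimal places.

Σpᵢ² = 0.03² + 0.21² + 0.34² + 0.08² + 0.02² + 0.02² + 0.02² + 0.28² = 0.0009 + 0.0441 + 0.1156 + 0.0064 + 0.0004 + 0.0004 + 0.0004 + 0.0784 = 0.2466
B = 1 / 0.2466 = 4.0552

4.06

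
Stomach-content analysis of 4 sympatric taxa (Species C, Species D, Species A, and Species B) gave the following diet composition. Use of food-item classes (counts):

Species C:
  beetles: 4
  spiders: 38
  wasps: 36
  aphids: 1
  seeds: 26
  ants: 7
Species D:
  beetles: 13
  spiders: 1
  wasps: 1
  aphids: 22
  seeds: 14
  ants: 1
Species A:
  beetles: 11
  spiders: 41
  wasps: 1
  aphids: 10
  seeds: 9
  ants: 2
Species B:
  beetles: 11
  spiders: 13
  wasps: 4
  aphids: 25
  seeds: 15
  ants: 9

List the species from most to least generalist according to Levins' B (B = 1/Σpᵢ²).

Species B > Species C > Species D > Species A

Proportions for Species C (n=112): 4/112=0.0357, 38/112=0.3393, 36/112=0.3214, 1/112=0.0089, 26/112=0.2321, 7/112=0.0625
Proportions for Species D (n=52): 13/52=0.2500, 1/52=0.0192, 1/52=0.0192, 22/52=0.4231, 14/52=0.2692, 1/52=0.0192
Proportions for Species A (n=74): 11/74=0.1486, 41/74=0.5541, 1/74=0.0135, 10/74=0.1351, 9/74=0.1216, 2/74=0.0270
Proportions for Species B (n=77): 11/77=0.1429, 13/77=0.1688, 4/77=0.0519, 25/77=0.3247, 15/77=0.1948, 9/77=0.1169
Σp_Cᵢ² = 0.0357² + 0.3393² + 0.3214² + 0.0089² + 0.2321² + 0.0625² = 0.001274 + 0.115124 + 0.103298 + 0.000079 + 0.053870 + 0.003906 = 0.277551
B_C = 1 / 0.277551 = 3.6029
Σp_Dᵢ² = 0.2500² + 0.0192² + 0.0192² + 0.4231² + 0.2692² + 0.0192² = 0.062500 + 0.000369 + 0.000369 + 0.179014 + 0.072469 + 0.000369 = 0.315090
B_D = 1 / 0.315090 = 3.1737
Σp_Aᵢ² = 0.1486² + 0.5541² + 0.0135² + 0.1351² + 0.1216² + 0.0270² = 0.022082 + 0.307027 + 0.000182 + 0.018252 + 0.014787 + 0.000729 = 0.363059
B_A = 1 / 0.363059 = 2.7544
Σp_Bᵢ² = 0.1429² + 0.1688² + 0.0519² + 0.3247² + 0.1948² + 0.1169² = 0.020420 + 0.028493 + 0.002694 + 0.105430 + 0.037947 + 0.013666 = 0.208650
B_B = 1 / 0.208650 = 4.7927
Ranking by B (broadest → narrowest): Species B (4.79) > Species C (3.60) > Species D (3.17) > Species A (2.75)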